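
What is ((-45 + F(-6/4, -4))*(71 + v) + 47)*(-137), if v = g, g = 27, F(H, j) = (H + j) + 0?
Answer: 671574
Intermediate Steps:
F(H, j) = H + j
v = 27
((-45 + F(-6/4, -4))*(71 + v) + 47)*(-137) = ((-45 + (-6/4 - 4))*(71 + 27) + 47)*(-137) = ((-45 + (-6*¼ - 4))*98 + 47)*(-137) = ((-45 + (-3/2 - 4))*98 + 47)*(-137) = ((-45 - 11/2)*98 + 47)*(-137) = (-101/2*98 + 47)*(-137) = (-4949 + 47)*(-137) = -4902*(-137) = 671574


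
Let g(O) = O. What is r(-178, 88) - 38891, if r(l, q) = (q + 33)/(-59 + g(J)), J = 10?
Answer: -1905780/49 ≈ -38894.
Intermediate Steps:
r(l, q) = -33/49 - q/49 (r(l, q) = (q + 33)/(-59 + 10) = (33 + q)/(-49) = (33 + q)*(-1/49) = -33/49 - q/49)
r(-178, 88) - 38891 = (-33/49 - 1/49*88) - 38891 = (-33/49 - 88/49) - 38891 = -121/49 - 38891 = -1905780/49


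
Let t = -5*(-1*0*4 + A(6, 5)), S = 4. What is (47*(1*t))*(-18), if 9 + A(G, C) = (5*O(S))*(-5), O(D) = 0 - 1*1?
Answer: 67680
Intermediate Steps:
O(D) = -1 (O(D) = 0 - 1 = -1)
A(G, C) = 16 (A(G, C) = -9 + (5*(-1))*(-5) = -9 - 5*(-5) = -9 + 25 = 16)
t = -80 (t = -5*(-1*0*4 + 16) = -5*(0*4 + 16) = -5*(0 + 16) = -5*16 = -80)
(47*(1*t))*(-18) = (47*(1*(-80)))*(-18) = (47*(-80))*(-18) = -3760*(-18) = 67680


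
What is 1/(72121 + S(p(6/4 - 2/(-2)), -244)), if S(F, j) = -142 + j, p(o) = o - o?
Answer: 1/71735 ≈ 1.3940e-5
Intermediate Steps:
p(o) = 0
1/(72121 + S(p(6/4 - 2/(-2)), -244)) = 1/(72121 + (-142 - 244)) = 1/(72121 - 386) = 1/71735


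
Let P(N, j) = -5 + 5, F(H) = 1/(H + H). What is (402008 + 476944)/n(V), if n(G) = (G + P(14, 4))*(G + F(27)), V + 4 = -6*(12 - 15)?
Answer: 23731704/5299 ≈ 4478.5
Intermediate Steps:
F(H) = 1/(2*H)
V = 14 (V = -4 - 6*(12 - 15) = -4 - 6*(-3) = -4 + 18 = 14)
P(N, j) = 0
n(G) = G*(1/54 + G) (n(G) = (G + 0)*(G + (½)/27) = G*(G + (½)*(1/27)) = G*(G + 1/54) = G*(1/54 + G))
(402008 + 476944)/n(V) = (402008 + 476944)/((14*(1/54 + 14))) = 878952/((14*(757/54))) = 878952/(5299/27) = 878952*(27/5299) = 23731704/5299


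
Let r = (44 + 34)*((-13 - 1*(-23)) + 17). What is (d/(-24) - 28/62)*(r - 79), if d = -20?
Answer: 143917/186 ≈ 773.75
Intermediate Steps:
r = 2106 (r = 78*((-13 + 23) + 17) = 78*(10 + 17) = 78*27 = 2106)
(d/(-24) - 28/62)*(r - 79) = (-20/(-24) - 28/62)*(2106 - 79) = (-20*(-1/24) - 28*1/62)*2027 = (5/6 - 14/31)*2027 = (71/186)*2027 = 143917/186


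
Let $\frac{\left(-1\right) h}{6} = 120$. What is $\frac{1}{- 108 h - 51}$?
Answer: $\frac{1}{77709} \approx 1.2869 \cdot 10^{-5}$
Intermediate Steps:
$h = -720$ ($h = \left(-6\right) 120 = -720$)
$\frac{1}{- 108 h - 51} = \frac{1}{\left(-108\right) \left(-720\right) - 51} = \frac{1}{77760 - 51} = \frac{1}{77709}$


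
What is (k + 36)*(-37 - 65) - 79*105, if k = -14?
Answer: -10539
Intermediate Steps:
(k + 36)*(-37 - 65) - 79*105 = (-14 + 36)*(-37 - 65) - 79*105 = 22*(-102) - 8295 = -2244 - 8295 = -10539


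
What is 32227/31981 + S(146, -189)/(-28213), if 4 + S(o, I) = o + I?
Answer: 910723458/902279953 ≈ 1.0094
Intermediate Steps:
S(o, I) = -4 + I + o (S(o, I) = -4 + (o + I) = -4 + (I + o) = -4 + I + o)
32227/31981 + S(146, -189)/(-28213) = 32227/31981 + (-4 - 189 + 146)/(-28213) = 32227*(1/31981) - 47*(-1/28213) = 32227/31981 + 47/28213 = 910723458/902279953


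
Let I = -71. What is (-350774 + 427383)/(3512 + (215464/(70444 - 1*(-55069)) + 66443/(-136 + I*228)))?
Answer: 156962204507108/7190824006621 ≈ 21.828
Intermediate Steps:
(-350774 + 427383)/(3512 + (215464/(70444 - 1*(-55069)) + 66443/(-136 + I*228))) = (-350774 + 427383)/(3512 + (215464/(70444 - 1*(-55069)) + 66443/(-136 - 71*228))) = 76609/(3512 + (215464/(70444 + 55069) + 66443/(-136 - 16188))) = 76609/(3512 + (215464/125513 + 66443/(-16324))) = 76609/(3512 + (215464*(1/125513) + 66443*(-1/16324))) = 76609/(3512 + (215464/125513 - 66443/16324)) = 76609/(3512 - 4822225923/2048874212) = 76609/(7190824006621/2048874212) = 76609*(2048874212/7190824006621) = 156962204507108/7190824006621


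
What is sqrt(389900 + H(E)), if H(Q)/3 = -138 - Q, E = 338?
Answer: 14*sqrt(1982) ≈ 623.28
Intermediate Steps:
H(Q) = -414 - 3*Q (H(Q) = 3*(-138 - Q) = -414 - 3*Q)
sqrt(389900 + H(E)) = sqrt(389900 + (-414 - 3*338)) = sqrt(389900 + (-414 - 1014)) = sqrt(389900 - 1428) = sqrt(388472) = 14*sqrt(1982)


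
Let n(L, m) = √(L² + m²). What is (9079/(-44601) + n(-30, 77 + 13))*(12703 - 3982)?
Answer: -26392653/14867 + 261630*√10 ≈ 8.2557e+5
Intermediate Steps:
(9079/(-44601) + n(-30, 77 + 13))*(12703 - 3982) = (9079/(-44601) + √((-30)² + (77 + 13)²))*(12703 - 3982) = (9079*(-1/44601) + √(900 + 90²))*8721 = (-9079/44601 + √(900 + 8100))*8721 = (-9079/44601 + √9000)*8721 = (-9079/44601 + 30*√10)*8721 = -26392653/14867 + 261630*√10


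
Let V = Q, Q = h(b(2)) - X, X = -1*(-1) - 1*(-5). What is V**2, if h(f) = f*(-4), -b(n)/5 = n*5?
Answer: 37636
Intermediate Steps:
b(n) = -25*n (b(n) = -5*n*5 = -25*n)
X = 6 (X = 1 + 5 = 6)
h(f) = -4*f
Q = 194 (Q = -(-100)*2 - 1*6 = -4*(-50) - 6 = 200 - 6 = 194)
V = 194
V**2 = 194**2 = 37636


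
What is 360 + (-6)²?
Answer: 396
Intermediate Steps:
360 + (-6)² = 360 + 36 = 396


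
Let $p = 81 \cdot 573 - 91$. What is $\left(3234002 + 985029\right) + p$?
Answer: $4265353$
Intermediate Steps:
$p = 46322$ ($p = 46413 - 91 = 46322$)
$\left(3234002 + 985029\right) + p = \left(3234002 + 985029\right) + 46322 = 4219031 + 46322 = 4265353$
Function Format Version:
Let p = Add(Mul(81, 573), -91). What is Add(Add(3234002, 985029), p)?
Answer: 4265353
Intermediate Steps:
p = 46322 (p = Add(46413, -91) = 46322)
Add(Add(3234002, 985029), p) = Add(Add(3234002, 985029), 46322) = Add(4219031, 46322) = 4265353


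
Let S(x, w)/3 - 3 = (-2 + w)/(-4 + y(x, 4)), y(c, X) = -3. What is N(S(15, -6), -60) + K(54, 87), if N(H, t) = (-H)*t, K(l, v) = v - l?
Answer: 5451/7 ≈ 778.71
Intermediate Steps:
S(x, w) = 69/7 - 3*w/7 (S(x, w) = 9 + 3*((-2 + w)/(-4 - 3)) = 9 + 3*((-2 + w)/(-7)) = 9 + 3*((-2 + w)*(-⅐)) = 9 + 3*(2/7 - w/7) = 9 + (6/7 - 3*w/7) = 69/7 - 3*w/7)
N(H, t) = -H*t
N(S(15, -6), -60) + K(54, 87) = -1*(69/7 - 3/7*(-6))*(-60) + (87 - 1*54) = -1*(69/7 + 18/7)*(-60) + (87 - 54) = -1*87/7*(-60) + 33 = 5220/7 + 33 = 5451/7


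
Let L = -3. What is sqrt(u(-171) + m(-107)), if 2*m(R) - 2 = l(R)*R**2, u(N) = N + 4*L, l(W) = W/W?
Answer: sqrt(22170)/2 ≈ 74.448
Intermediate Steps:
l(W) = 1
u(N) = -12 + N (u(N) = N + 4*(-3) = N - 12 = -12 + N)
m(R) = 1 + R**2/2 (m(R) = 1 + (1*R**2)/2 = 1 + R**2/2)
sqrt(u(-171) + m(-107)) = sqrt((-12 - 171) + (1 + (1/2)*(-107)**2)) = sqrt(-183 + (1 + (1/2)*11449)) = sqrt(-183 + (1 + 11449/2)) = sqrt(-183 + 11451/2) = sqrt(11085/2) = sqrt(22170)/2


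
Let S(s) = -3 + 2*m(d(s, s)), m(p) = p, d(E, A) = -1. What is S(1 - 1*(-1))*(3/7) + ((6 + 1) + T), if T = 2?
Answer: 48/7 ≈ 6.8571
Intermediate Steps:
S(s) = -5 (S(s) = -3 + 2*(-1) = -3 - 2 = -5)
S(1 - 1*(-1))*(3/7) + ((6 + 1) + T) = -15/7 + ((6 + 1) + 2) = -15/7 + (7 + 2) = -5*3/7 + 9 = -15/7 + 9 = 48/7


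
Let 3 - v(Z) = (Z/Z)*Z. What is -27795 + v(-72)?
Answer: -27720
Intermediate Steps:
v(Z) = 3 - Z (v(Z) = 3 - Z/Z*Z = 3 - Z)
-27795 + v(-72) = -27795 + (3 - 1*(-72)) = -27795 + (3 + 72) = -27795 + 75 = -27720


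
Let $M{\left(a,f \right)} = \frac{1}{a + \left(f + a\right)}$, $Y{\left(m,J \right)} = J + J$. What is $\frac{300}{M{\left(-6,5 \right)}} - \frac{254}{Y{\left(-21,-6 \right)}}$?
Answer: $- \frac{12473}{6} \approx -2078.8$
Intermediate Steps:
$Y{\left(m,J \right)} = 2 J$
$M{\left(a,f \right)} = \frac{1}{f + 2 a}$ ($M{\left(a,f \right)} = \frac{1}{a + \left(a + f\right)} = \frac{1}{f + 2 a}$)
$\frac{300}{M{\left(-6,5 \right)}} - \frac{254}{Y{\left(-21,-6 \right)}} = \frac{300}{\frac{1}{5 + 2 \left(-6\right)}} - \frac{254}{2 \left(-6\right)} = \frac{300}{\frac{1}{5 - 12}} - \frac{254}{-12} = \frac{300}{\frac{1}{-7}} - - \frac{127}{6} = \frac{300}{- \frac{1}{7}} + \frac{127}{6} = 300 \left(-7\right) + \frac{127}{6} = -2100 + \frac{127}{6} = - \frac{12473}{6}$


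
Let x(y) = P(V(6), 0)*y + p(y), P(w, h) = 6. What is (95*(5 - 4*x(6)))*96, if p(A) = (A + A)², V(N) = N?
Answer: -6520800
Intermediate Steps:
p(A) = 4*A² (p(A) = (2*A)² = 4*A²)
x(y) = 4*y² + 6*y (x(y) = 6*y + 4*y² = 4*y² + 6*y)
(95*(5 - 4*x(6)))*96 = (95*(5 - 8*6*(3 + 2*6)))*96 = (95*(5 - 8*6*(3 + 12)))*96 = (95*(5 - 8*6*15))*96 = (95*(5 - 4*180))*96 = (95*(5 - 720))*96 = (95*(-715))*96 = -67925*96 = -6520800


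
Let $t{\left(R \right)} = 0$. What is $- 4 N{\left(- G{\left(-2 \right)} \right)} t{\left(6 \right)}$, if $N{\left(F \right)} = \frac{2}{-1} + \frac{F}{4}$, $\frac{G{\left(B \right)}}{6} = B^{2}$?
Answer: $0$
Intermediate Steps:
$G{\left(B \right)} = 6 B^{2}$
$N{\left(F \right)} = -2 + \frac{F}{4}$ ($N{\left(F \right)} = 2 \left(-1\right) + F \frac{1}{4} = -2 + \frac{F}{4}$)
$- 4 N{\left(- G{\left(-2 \right)} \right)} t{\left(6 \right)} = - 4 \left(-2 + \frac{\left(-1\right) 6 \left(-2\right)^{2}}{4}\right) 0 = - 4 \left(-2 + \frac{\left(-1\right) 6 \cdot 4}{4}\right) 0 = - 4 \left(-2 + \frac{\left(-1\right) 24}{4}\right) 0 = - 4 \left(-2 + \frac{1}{4} \left(-24\right)\right) 0 = - 4 \left(-2 - 6\right) 0 = \left(-4\right) \left(-8\right) 0 = 32 \cdot 0 = 0$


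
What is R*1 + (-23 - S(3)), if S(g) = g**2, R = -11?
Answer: -43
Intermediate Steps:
R*1 + (-23 - S(3)) = -11*1 + (-23 - 1*3**2) = -11 + (-23 - 1*9) = -11 + (-23 - 9) = -11 - 32 = -43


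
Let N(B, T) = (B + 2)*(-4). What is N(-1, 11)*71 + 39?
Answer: -245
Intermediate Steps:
N(B, T) = -8 - 4*B (N(B, T) = (2 + B)*(-4) = -8 - 4*B)
N(-1, 11)*71 + 39 = (-8 - 4*(-1))*71 + 39 = (-8 + 4)*71 + 39 = -4*71 + 39 = -284 + 39 = -245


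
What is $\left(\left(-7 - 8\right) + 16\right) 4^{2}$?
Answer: $16$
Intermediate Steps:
$\left(\left(-7 - 8\right) + 16\right) 4^{2} = \left(\left(-7 - 8\right) + 16\right) 16 = \left(-15 + 16\right) 16 = 1 \cdot 16 = 16$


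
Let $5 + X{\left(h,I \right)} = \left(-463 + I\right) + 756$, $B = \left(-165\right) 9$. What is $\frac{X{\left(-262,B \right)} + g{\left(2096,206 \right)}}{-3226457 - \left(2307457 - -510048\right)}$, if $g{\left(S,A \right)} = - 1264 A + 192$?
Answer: $\frac{261389}{6043962} \approx 0.043248$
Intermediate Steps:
$g{\left(S,A \right)} = 192 - 1264 A$
$B = -1485$
$X{\left(h,I \right)} = 288 + I$ ($X{\left(h,I \right)} = -5 + \left(\left(-463 + I\right) + 756\right) = -5 + \left(293 + I\right) = 288 + I$)
$\frac{X{\left(-262,B \right)} + g{\left(2096,206 \right)}}{-3226457 - \left(2307457 - -510048\right)} = \frac{\left(288 - 1485\right) + \left(192 - 260384\right)}{-3226457 - \left(2307457 - -510048\right)} = \frac{-1197 + \left(192 - 260384\right)}{-3226457 - 2817505} = \frac{-1197 - 260192}{-3226457 - 2817505} = - \frac{261389}{-3226457 - 2817505} = - \frac{261389}{-6043962} = \left(-261389\right) \left(- \frac{1}{6043962}\right) = \frac{261389}{6043962}$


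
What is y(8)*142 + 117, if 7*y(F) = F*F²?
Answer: 73523/7 ≈ 10503.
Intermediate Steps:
y(F) = F³/7 (y(F) = (F*F²)/7 = F³/7)
y(8)*142 + 117 = ((⅐)*8³)*142 + 117 = ((⅐)*512)*142 + 117 = (512/7)*142 + 117 = 72704/7 + 117 = 73523/7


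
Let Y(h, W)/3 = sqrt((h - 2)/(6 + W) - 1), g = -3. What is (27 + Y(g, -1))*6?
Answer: 162 + 18*I*sqrt(2) ≈ 162.0 + 25.456*I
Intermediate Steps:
Y(h, W) = 3*sqrt(-1 + (-2 + h)/(6 + W)) (Y(h, W) = 3*sqrt((h - 2)/(6 + W) - 1) = 3*sqrt((-2 + h)/(6 + W) - 1) = 3*sqrt(-1 + (-2 + h)/(6 + W)))
(27 + Y(g, -1))*6 = (27 + 3*sqrt((-8 - 3 - 1*(-1))/(6 - 1)))*6 = (27 + 3*sqrt((-8 - 3 + 1)/5))*6 = (27 + 3*sqrt((1/5)*(-10)))*6 = (27 + 3*sqrt(-2))*6 = (27 + 3*(I*sqrt(2)))*6 = (27 + 3*I*sqrt(2))*6 = 162 + 18*I*sqrt(2)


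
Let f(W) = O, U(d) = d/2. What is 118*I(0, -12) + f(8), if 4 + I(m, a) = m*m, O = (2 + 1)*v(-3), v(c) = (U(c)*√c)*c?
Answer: -472 + 27*I*√3/2 ≈ -472.0 + 23.383*I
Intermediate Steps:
U(d) = d/2 (U(d) = d*(½) = d/2)
v(c) = c^(5/2)/2 (v(c) = ((c/2)*√c)*c = (c^(3/2)/2)*c = c^(5/2)/2)
O = 27*I*√3/2 (O = (2 + 1)*((-3)^(5/2)/2) = 3*((9*I*√3)/2) = 3*(9*I*√3/2) = 27*I*√3/2 ≈ 23.383*I)
f(W) = 27*I*√3/2
I(m, a) = -4 + m² (I(m, a) = -4 + m*m = -4 + m²)
118*I(0, -12) + f(8) = 118*(-4 + 0²) + 27*I*√3/2 = 118*(-4 + 0) + 27*I*√3/2 = 118*(-4) + 27*I*√3/2 = -472 + 27*I*√3/2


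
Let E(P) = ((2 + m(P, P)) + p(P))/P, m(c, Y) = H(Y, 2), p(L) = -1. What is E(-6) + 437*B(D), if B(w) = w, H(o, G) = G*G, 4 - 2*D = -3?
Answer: 4586/3 ≈ 1528.7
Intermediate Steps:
D = 7/2 (D = 2 - 1/2*(-3) = 2 + 3/2 = 7/2 ≈ 3.5000)
H(o, G) = G**2
m(c, Y) = 4 (m(c, Y) = 2**2 = 4)
E(P) = 5/P (E(P) = ((2 + 4) - 1)/P = (6 - 1)/P = 5/P)
E(-6) + 437*B(D) = 5/(-6) + 437*(7/2) = 5*(-1/6) + 3059/2 = -5/6 + 3059/2 = 4586/3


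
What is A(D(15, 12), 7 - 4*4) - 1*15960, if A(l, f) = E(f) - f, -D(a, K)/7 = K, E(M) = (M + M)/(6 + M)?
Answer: -15945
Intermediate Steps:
E(M) = 2*M/(6 + M) (E(M) = (2*M)/(6 + M) = 2*M/(6 + M))
D(a, K) = -7*K
A(l, f) = -f + 2*f/(6 + f) (A(l, f) = 2*f/(6 + f) - f = -f + 2*f/(6 + f))
A(D(15, 12), 7 - 4*4) - 1*15960 = (7 - 4*4)*(-4 - (7 - 4*4))/(6 + (7 - 4*4)) - 1*15960 = (7 - 16)*(-4 - (7 - 16))/(6 + (7 - 16)) - 15960 = -9*(-4 - 1*(-9))/(6 - 9) - 15960 = -9*(-4 + 9)/(-3) - 15960 = -9*(-⅓)*5 - 15960 = 15 - 15960 = -15945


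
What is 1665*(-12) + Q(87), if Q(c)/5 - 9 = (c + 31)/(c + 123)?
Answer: -418576/21 ≈ -19932.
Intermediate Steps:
Q(c) = 45 + 5*(31 + c)/(123 + c) (Q(c) = 45 + 5*((c + 31)/(c + 123)) = 45 + 5*((31 + c)/(123 + c)) = 45 + 5*(31 + c)/(123 + c))
1665*(-12) + Q(87) = 1665*(-12) + 10*(569 + 5*87)/(123 + 87) = -19980 + 10*(569 + 435)/210 = -19980 + 10*(1/210)*1004 = -19980 + 1004/21 = -418576/21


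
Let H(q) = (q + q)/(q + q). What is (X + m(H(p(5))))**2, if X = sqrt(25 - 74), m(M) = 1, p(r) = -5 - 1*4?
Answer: -48 + 14*I ≈ -48.0 + 14.0*I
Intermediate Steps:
p(r) = -9 (p(r) = -5 - 4 = -9)
H(q) = 1 (H(q) = (2*q)/((2*q)) = (2*q)*(1/(2*q)) = 1)
X = 7*I (X = sqrt(-49) = 7*I ≈ 7.0*I)
(X + m(H(p(5))))**2 = (7*I + 1)**2 = (1 + 7*I)**2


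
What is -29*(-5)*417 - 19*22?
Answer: 60047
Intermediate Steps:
-29*(-5)*417 - 19*22 = 145*417 - 418 = 60465 - 418 = 60047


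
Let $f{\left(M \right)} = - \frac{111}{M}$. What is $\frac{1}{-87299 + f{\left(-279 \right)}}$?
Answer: $- \frac{93}{8118770} \approx -1.1455 \cdot 10^{-5}$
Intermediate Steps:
$\frac{1}{-87299 + f{\left(-279 \right)}} = \frac{1}{-87299 - \frac{111}{-279}} = \frac{1}{-87299 - - \frac{37}{93}} = \frac{1}{-87299 + \frac{37}{93}} = \frac{1}{- \frac{8118770}{93}} = - \frac{93}{8118770}$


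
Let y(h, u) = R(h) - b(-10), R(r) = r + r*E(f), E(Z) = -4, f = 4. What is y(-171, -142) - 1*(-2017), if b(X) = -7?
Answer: 2537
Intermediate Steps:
R(r) = -3*r (R(r) = r + r*(-4) = r - 4*r = -3*r)
y(h, u) = 7 - 3*h (y(h, u) = -3*h - 1*(-7) = -3*h + 7 = 7 - 3*h)
y(-171, -142) - 1*(-2017) = (7 - 3*(-171)) - 1*(-2017) = (7 + 513) + 2017 = 520 + 2017 = 2537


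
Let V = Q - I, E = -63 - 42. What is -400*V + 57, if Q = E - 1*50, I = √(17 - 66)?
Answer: 62057 + 2800*I ≈ 62057.0 + 2800.0*I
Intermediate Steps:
E = -105
I = 7*I (I = √(-49) = 7*I ≈ 7.0*I)
Q = -155 (Q = -105 - 1*50 = -105 - 50 = -155)
V = -155 - 7*I ≈ -155.0 - 7.0*I
-400*V + 57 = -400*(-155 - 7*I) + 57 = (62000 + 2800*I) + 57 = 62057 + 2800*I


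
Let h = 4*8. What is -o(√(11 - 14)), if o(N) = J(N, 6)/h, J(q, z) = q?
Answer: -I*√3/32 ≈ -0.054127*I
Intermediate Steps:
h = 32
o(N) = N/32
-o(√(11 - 14)) = -√(11 - 14)/32 = -√(-3)/32 = -I*√3/32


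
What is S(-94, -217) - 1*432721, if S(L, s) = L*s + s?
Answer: -412540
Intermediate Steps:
S(L, s) = s + L*s
S(-94, -217) - 1*432721 = -217*(1 - 94) - 1*432721 = -217*(-93) - 432721 = 20181 - 432721 = -412540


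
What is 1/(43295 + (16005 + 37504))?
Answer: 1/96804 ≈ 1.0330e-5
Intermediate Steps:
1/(43295 + (16005 + 37504)) = 1/(43295 + 53509) = 1/96804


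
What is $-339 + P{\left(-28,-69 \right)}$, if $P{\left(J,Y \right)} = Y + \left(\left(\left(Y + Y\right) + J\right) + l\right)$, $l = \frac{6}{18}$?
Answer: $- \frac{1721}{3} \approx -573.67$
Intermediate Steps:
$l = \frac{1}{3}$ ($l = 6 \cdot \frac{1}{18} = \frac{1}{3} \approx 0.33333$)
$P{\left(J,Y \right)} = \frac{1}{3} + J + 3 Y$ ($P{\left(J,Y \right)} = Y + \left(\left(\left(Y + Y\right) + J\right) + \frac{1}{3}\right) = Y + \left(\left(2 Y + J\right) + \frac{1}{3}\right) = Y + \left(\left(J + 2 Y\right) + \frac{1}{3}\right) = Y + \left(\frac{1}{3} + J + 2 Y\right) = \frac{1}{3} + J + 3 Y$)
$-339 + P{\left(-28,-69 \right)} = -339 + \left(\frac{1}{3} - 28 + 3 \left(-69\right)\right) = -339 - \frac{704}{3} = - \frac{1721}{3}$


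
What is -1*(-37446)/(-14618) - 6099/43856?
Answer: -865693479/320543504 ≈ -2.7007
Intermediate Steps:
-1*(-37446)/(-14618) - 6099/43856 = 37446*(-1/14618) - 6099*1/43856 = -18723/7309 - 6099/43856 = -865693479/320543504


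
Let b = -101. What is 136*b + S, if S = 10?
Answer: -13726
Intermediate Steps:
136*b + S = 136*(-101) + 10 = -13736 + 10 = -13726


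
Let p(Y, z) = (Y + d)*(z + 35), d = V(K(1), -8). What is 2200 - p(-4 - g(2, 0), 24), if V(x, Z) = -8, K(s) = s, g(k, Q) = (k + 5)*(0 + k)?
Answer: 3734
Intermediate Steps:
g(k, Q) = k*(5 + k) (g(k, Q) = (5 + k)*k = k*(5 + k))
d = -8
p(Y, z) = (-8 + Y)*(35 + z) (p(Y, z) = (Y - 8)*(z + 35) = (-8 + Y)*(35 + z))
2200 - p(-4 - g(2, 0), 24) = 2200 - (-280 - 8*24 + 35*(-4 - 2*(5 + 2)) + (-4 - 2*(5 + 2))*24) = 2200 - (-280 - 192 + 35*(-4 - 2*7) + (-4 - 2*7)*24) = 2200 - (-280 - 192 + 35*(-4 - 1*14) + (-4 - 1*14)*24) = 2200 - (-280 - 192 + 35*(-4 - 14) + (-4 - 14)*24) = 2200 - (-280 - 192 + 35*(-18) - 18*24) = 2200 - (-280 - 192 - 630 - 432) = 2200 - 1*(-1534) = 2200 + 1534 = 3734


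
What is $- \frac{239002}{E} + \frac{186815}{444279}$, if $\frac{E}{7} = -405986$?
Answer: $\frac{318546745844}{631298689329} \approx 0.50459$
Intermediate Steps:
$E = -2841902$ ($E = 7 \left(-405986\right) = -2841902$)
$- \frac{239002}{E} + \frac{186815}{444279} = - \frac{239002}{-2841902} + \frac{186815}{444279} = \left(-239002\right) \left(- \frac{1}{2841902}\right) + 186815 \cdot \frac{1}{444279} = \frac{119501}{1420951} + \frac{186815}{444279} = \frac{318546745844}{631298689329}$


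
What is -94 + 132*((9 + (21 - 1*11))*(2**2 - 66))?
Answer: -155590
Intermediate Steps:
-94 + 132*((9 + (21 - 1*11))*(2**2 - 66)) = -94 + 132*((9 + (21 - 11))*(4 - 66)) = -94 + 132*((9 + 10)*(-62)) = -94 + 132*(19*(-62)) = -94 + 132*(-1178) = -94 - 155496 = -155590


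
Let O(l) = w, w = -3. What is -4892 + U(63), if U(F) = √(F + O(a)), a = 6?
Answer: -4892 + 2*√15 ≈ -4884.3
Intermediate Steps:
O(l) = -3
U(F) = √(-3 + F) (U(F) = √(F - 3) = √(-3 + F))
-4892 + U(63) = -4892 + √(-3 + 63) = -4892 + √60 = -4892 + 2*√15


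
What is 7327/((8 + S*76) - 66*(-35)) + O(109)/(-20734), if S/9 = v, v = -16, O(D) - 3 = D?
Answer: -10920295/12775106 ≈ -0.85481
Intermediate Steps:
O(D) = 3 + D
S = -144 (S = 9*(-16) = -144)
7327/((8 + S*76) - 66*(-35)) + O(109)/(-20734) = 7327/((8 - 144*76) - 66*(-35)) + (3 + 109)/(-20734) = 7327/((8 - 10944) - 1*(-2310)) + 112*(-1/20734) = 7327/(-10936 + 2310) - 8/1481 = 7327/(-8626) - 8/1481 = 7327*(-1/8626) - 8/1481 = -7327/8626 - 8/1481 = -10920295/12775106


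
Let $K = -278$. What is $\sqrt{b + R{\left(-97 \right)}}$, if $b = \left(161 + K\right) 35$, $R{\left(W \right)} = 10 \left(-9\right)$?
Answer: $3 i \sqrt{465} \approx 64.692 i$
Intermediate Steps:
$R{\left(W \right)} = -90$
$b = -4095$ ($b = \left(161 - 278\right) 35 = \left(-117\right) 35 = -4095$)
$\sqrt{b + R{\left(-97 \right)}} = \sqrt{-4095 - 90} = \sqrt{-4185} = 3 i \sqrt{465}$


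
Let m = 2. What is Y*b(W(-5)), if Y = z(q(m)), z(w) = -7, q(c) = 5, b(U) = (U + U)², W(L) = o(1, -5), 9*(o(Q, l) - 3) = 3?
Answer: -2800/9 ≈ -311.11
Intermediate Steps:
o(Q, l) = 10/3 (o(Q, l) = 3 + (⅑)*3 = 3 + ⅓ = 10/3)
W(L) = 10/3
b(U) = 4*U² (b(U) = (2*U)² = 4*U²)
Y = -7
Y*b(W(-5)) = -28*(10/3)² = -28*100/9 = -7*400/9 = -2800/9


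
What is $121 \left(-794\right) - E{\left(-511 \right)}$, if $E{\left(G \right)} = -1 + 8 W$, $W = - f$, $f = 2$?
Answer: $-96057$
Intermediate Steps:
$W = -2$ ($W = \left(-1\right) 2 = -2$)
$E{\left(G \right)} = -17$ ($E{\left(G \right)} = -1 + 8 \left(-2\right) = -1 - 16 = -17$)
$121 \left(-794\right) - E{\left(-511 \right)} = 121 \left(-794\right) - -17 = -96074 + 17 = -96057$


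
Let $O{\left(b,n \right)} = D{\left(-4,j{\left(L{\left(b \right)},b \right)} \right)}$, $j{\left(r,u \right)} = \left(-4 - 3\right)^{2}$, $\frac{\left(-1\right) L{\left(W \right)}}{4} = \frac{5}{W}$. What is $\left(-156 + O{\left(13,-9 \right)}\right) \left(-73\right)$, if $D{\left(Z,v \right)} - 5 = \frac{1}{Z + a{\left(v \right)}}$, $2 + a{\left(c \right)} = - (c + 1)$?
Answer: $\frac{617361}{56} \approx 11024.0$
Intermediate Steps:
$L{\left(W \right)} = - \frac{20}{W}$ ($L{\left(W \right)} = - 4 \frac{5}{W} = - \frac{20}{W}$)
$j{\left(r,u \right)} = 49$ ($j{\left(r,u \right)} = \left(-7\right)^{2} = 49$)
$a{\left(c \right)} = -3 - c$ ($a{\left(c \right)} = -2 - \left(c + 1\right) = -2 - \left(1 + c\right) = -3 - c$)
$D{\left(Z,v \right)} = 5 + \frac{1}{-3 + Z - v}$ ($D{\left(Z,v \right)} = 5 + \frac{1}{Z - \left(3 + v\right)} = 5 + \frac{1}{-3 + Z - v}$)
$O{\left(b,n \right)} = \frac{279}{56}$ ($O{\left(b,n \right)} = \frac{14 - -20 + 5 \cdot 49}{3 + 49 - -4} = \frac{14 + 20 + 245}{3 + 49 + 4} = \frac{1}{56} \cdot 279 = \frac{279}{56}$)
$\left(-156 + O{\left(13,-9 \right)}\right) \left(-73\right) = \left(-156 + \frac{279}{56}\right) \left(-73\right) = \left(- \frac{8457}{56}\right) \left(-73\right) = \frac{617361}{56}$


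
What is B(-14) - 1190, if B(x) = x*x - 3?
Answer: -997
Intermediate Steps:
B(x) = -3 + x**2 (B(x) = x**2 - 3 = -3 + x**2)
B(-14) - 1190 = (-3 + (-14)**2) - 1190 = (-3 + 196) - 1190 = 193 - 1190 = -997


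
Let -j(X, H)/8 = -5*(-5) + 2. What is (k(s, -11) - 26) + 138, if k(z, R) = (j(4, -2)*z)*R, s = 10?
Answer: 23872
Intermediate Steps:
j(X, H) = -216 (j(X, H) = -8*(-5*(-5) + 2) = -8*(25 + 2) = -8*27 = -216)
k(z, R) = -216*R*z (k(z, R) = (-216*z)*R = -216*R*z)
(k(s, -11) - 26) + 138 = (-216*(-11)*10 - 26) + 138 = (23760 - 26) + 138 = 23734 + 138 = 23872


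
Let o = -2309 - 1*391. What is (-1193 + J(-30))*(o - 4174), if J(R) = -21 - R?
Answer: 8138816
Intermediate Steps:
o = -2700 (o = -2309 - 391 = -2700)
(-1193 + J(-30))*(o - 4174) = (-1193 + (-21 - 1*(-30)))*(-2700 - 4174) = (-1193 + (-21 + 30))*(-6874) = (-1193 + 9)*(-6874) = -1184*(-6874) = 8138816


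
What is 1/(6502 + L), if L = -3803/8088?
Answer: 8088/52584373 ≈ 0.00015381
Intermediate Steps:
L = -3803/8088 (L = -3803*1/8088 = -3803/8088 ≈ -0.47020)
1/(6502 + L) = 1/(6502 - 3803/8088) = 1/(52584373/8088) = 8088/52584373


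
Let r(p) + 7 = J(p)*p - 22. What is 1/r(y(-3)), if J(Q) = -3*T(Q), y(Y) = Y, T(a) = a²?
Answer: 1/52 ≈ 0.019231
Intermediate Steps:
J(Q) = -3*Q²
r(p) = -29 - 3*p³ (r(p) = -7 + ((-3*p²)*p - 22) = -7 + (-3*p³ - 22) = -7 + (-22 - 3*p³) = -29 - 3*p³)
1/r(y(-3)) = 1/(-29 - 3*(-3)³) = 1/(-29 - 3*(-27)) = 1/(-29 + 81) = 1/52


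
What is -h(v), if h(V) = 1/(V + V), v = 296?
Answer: -1/592 ≈ -0.0016892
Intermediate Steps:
h(V) = 1/(2*V)
-h(v) = -1/(2*296) = -1*1/592 = -1/592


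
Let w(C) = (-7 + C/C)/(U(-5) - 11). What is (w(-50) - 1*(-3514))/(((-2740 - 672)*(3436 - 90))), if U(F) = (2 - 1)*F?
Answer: -28115/91332416 ≈ -0.00030783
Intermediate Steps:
U(F) = F (U(F) = 1*F = F)
w(C) = 3/8 (w(C) = (-7 + C/C)/(-5 - 11) = (-7 + 1)/(-16) = -6*(-1/16) = 3/8)
(w(-50) - 1*(-3514))/(((-2740 - 672)*(3436 - 90))) = (3/8 - 1*(-3514))/(((-2740 - 672)*(3436 - 90))) = (3/8 + 3514)/((-3412*3346)) = (28115/8)/(-11416552) = (28115/8)*(-1/11416552) = -28115/91332416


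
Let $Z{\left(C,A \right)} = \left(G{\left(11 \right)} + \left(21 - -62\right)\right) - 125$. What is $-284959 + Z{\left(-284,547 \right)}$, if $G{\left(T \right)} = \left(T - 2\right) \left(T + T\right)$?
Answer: $-284803$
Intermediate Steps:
$G{\left(T \right)} = 2 T \left(-2 + T\right)$ ($G{\left(T \right)} = \left(-2 + T\right) 2 T = 2 T \left(-2 + T\right)$)
$Z{\left(C,A \right)} = 156$ ($Z{\left(C,A \right)} = \left(2 \cdot 11 \left(-2 + 11\right) + \left(21 - -62\right)\right) - 125 = \left(2 \cdot 11 \cdot 9 + \left(21 + 62\right)\right) - 125 = \left(198 + 83\right) - 125 = 281 - 125 = 156$)
$-284959 + Z{\left(-284,547 \right)} = -284959 + 156 = -284803$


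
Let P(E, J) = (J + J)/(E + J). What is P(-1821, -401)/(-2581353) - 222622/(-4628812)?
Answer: 319226016906107/6637446046034298 ≈ 0.048095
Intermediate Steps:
P(E, J) = 2*J/(E + J) (P(E, J) = (2*J)/(E + J) = 2*J/(E + J))
P(-1821, -401)/(-2581353) - 222622/(-4628812) = (2*(-401)/(-1821 - 401))/(-2581353) - 222622/(-4628812) = (2*(-401)/(-2222))*(-1/2581353) - 222622*(-1/4628812) = (2*(-401)*(-1/2222))*(-1/2581353) + 111311/2314406 = (401/1111)*(-1/2581353) + 111311/2314406 = -401/2867883183 + 111311/2314406 = 319226016906107/6637446046034298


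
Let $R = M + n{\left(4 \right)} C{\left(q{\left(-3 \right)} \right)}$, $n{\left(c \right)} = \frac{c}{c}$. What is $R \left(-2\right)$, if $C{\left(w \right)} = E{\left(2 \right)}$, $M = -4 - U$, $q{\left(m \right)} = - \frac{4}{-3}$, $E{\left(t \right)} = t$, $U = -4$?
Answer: $-4$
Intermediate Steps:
$q{\left(m \right)} = \frac{4}{3}$ ($q{\left(m \right)} = \left(-4\right) \left(- \frac{1}{3}\right) = \frac{4}{3}$)
$M = 0$ ($M = -4 - -4 = -4 + 4 = 0$)
$n{\left(c \right)} = 1$
$C{\left(w \right)} = 2$
$R = 2$ ($R = 0 + 1 \cdot 2 = 0 + 2 = 2$)
$R \left(-2\right) = 2 \left(-2\right) = -4$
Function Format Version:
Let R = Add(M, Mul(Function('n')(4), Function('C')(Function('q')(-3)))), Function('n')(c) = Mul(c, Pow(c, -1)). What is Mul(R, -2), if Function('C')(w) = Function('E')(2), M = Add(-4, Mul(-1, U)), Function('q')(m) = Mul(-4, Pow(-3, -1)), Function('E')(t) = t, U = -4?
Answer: -4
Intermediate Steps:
Function('q')(m) = Rational(4, 3) (Function('q')(m) = Mul(-4, Rational(-1, 3)) = Rational(4, 3))
M = 0 (M = Add(-4, Mul(-1, -4)) = Add(-4, 4) = 0)
Function('n')(c) = 1
Function('C')(w) = 2
R = 2 (R = Add(0, Mul(1, 2)) = Add(0, 2) = 2)
Mul(R, -2) = Mul(2, -2) = -4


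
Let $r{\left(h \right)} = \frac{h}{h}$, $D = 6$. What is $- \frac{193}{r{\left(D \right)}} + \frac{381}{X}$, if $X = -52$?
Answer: $- \frac{10417}{52} \approx -200.33$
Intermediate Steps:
$r{\left(h \right)} = 1$
$- \frac{193}{r{\left(D \right)}} + \frac{381}{X} = - \frac{193}{1} + \frac{381}{-52} = \left(-193\right) 1 + 381 \left(- \frac{1}{52}\right) = -193 - \frac{381}{52} = - \frac{10417}{52}$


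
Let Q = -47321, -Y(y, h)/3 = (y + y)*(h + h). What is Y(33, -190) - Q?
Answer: 122561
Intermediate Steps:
Y(y, h) = -12*h*y (Y(y, h) = -3*(y + y)*(h + h) = -3*2*y*2*h = -12*h*y)
Y(33, -190) - Q = -12*(-190)*33 - 1*(-47321) = 75240 + 47321 = 122561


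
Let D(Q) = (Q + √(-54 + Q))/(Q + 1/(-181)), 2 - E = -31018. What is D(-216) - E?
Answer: -1212749844/39097 - 543*I*√30/39097 ≈ -31019.0 - 0.076071*I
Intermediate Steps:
E = 31020 (E = 2 - 1*(-31018) = 2 + 31018 = 31020)
D(Q) = (Q + √(-54 + Q))/(-1/181 + Q) (D(Q) = (Q + √(-54 + Q))/(Q - 1/181) = (Q + √(-54 + Q))/(-1/181 + Q))
D(-216) - E = 181*(-216 + √(-54 - 216))/(-1 + 181*(-216)) - 1*31020 = 181*(-216 + √(-270))/(-1 - 39096) - 31020 = 181*(-216 + 3*I*√30)/(-39097) - 31020 = 181*(-1/39097)*(-216 + 3*I*√30) - 31020 = (39096/39097 - 543*I*√30/39097) - 31020 = -1212749844/39097 - 543*I*√30/39097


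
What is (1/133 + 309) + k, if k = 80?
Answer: 51738/133 ≈ 389.01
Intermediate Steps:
(1/133 + 309) + k = (1/133 + 309) + 80 = 41098/133 + 80 = 51738/133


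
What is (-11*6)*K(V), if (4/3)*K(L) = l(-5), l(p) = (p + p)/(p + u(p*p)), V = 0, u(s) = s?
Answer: 99/4 ≈ 24.750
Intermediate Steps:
l(p) = 2*p/(p + p**2) (l(p) = (p + p)/(p + p*p) = (2*p)/(p + p**2) = 2*p/(p + p**2))
K(L) = -3/8 (K(L) = 3*(2/(1 - 5))/4 = 3*(2/(-4))/4 = 3*(2*(-1/4))/4 = (3/4)*(-1/2) = -3/8)
(-11*6)*K(V) = -11*6*(-3/8) = -66*(-3/8) = 99/4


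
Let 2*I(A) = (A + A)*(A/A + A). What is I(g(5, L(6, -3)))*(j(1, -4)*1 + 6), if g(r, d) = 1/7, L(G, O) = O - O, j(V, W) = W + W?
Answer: -16/49 ≈ -0.32653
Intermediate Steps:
j(V, W) = 2*W
L(G, O) = 0
g(r, d) = ⅐
I(A) = A*(1 + A) (I(A) = ((A + A)*(A/A + A))/2 = ((2*A)*(1 + A))/2 = (2*A*(1 + A))/2 = A*(1 + A))
I(g(5, L(6, -3)))*(j(1, -4)*1 + 6) = ((1 + ⅐)/7)*((2*(-4))*1 + 6) = ((⅐)*(8/7))*(-8*1 + 6) = 8*(-8 + 6)/49 = (8/49)*(-2) = -16/49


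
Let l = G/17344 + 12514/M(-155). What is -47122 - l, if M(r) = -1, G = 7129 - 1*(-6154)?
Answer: -600254435/17344 ≈ -34609.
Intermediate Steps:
G = 13283 (G = 7129 + 6154 = 13283)
l = -217029533/17344 (l = 13283/17344 + 12514/(-1) = 13283*(1/17344) + 12514*(-1) = 13283/17344 - 12514 = -217029533/17344 ≈ -12513.)
-47122 - l = -47122 - 1*(-217029533/17344) = -47122 + 217029533/17344 = -600254435/17344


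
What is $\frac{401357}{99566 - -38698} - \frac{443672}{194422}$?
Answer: $\frac{8344382623}{13440781704} \approx 0.62083$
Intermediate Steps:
$\frac{401357}{99566 - -38698} - \frac{443672}{194422} = \frac{401357}{99566 + 38698} - \frac{221836}{97211} = \frac{401357}{138264} - \frac{221836}{97211} = \frac{8344382623}{13440781704}$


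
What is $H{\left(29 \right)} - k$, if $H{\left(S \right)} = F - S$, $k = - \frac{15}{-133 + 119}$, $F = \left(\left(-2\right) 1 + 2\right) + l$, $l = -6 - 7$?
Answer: $- \frac{603}{14} \approx -43.071$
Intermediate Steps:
$l = -13$
$F = -13$ ($F = \left(\left(-2\right) 1 + 2\right) - 13 = \left(-2 + 2\right) - 13 = 0 - 13 = -13$)
$k = \frac{15}{14}$ ($k = - \frac{15}{-14} = \left(-15\right) \left(- \frac{1}{14}\right) = \frac{15}{14} \approx 1.0714$)
$H{\left(S \right)} = -13 - S$
$H{\left(29 \right)} - k = \left(-13 - 29\right) - \frac{15}{14} = -42 - \frac{15}{14} = - \frac{603}{14}$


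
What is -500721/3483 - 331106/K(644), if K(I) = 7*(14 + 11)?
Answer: -413622791/203175 ≈ -2035.8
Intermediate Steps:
K(I) = 175 (K(I) = 7*25 = 175)
-500721/3483 - 331106/K(644) = -500721/3483 - 331106/175 = -500721*1/3483 - 331106*1/175 = -166907/1161 - 331106/175 = -413622791/203175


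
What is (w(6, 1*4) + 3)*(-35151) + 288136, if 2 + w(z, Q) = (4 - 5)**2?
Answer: 217834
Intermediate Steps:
w(z, Q) = -1 (w(z, Q) = -2 + (4 - 5)**2 = -2 + (-1)**2 = -2 + 1 = -1)
(w(6, 1*4) + 3)*(-35151) + 288136 = (-1 + 3)*(-35151) + 288136 = 2*(-35151) + 288136 = -70302 + 288136 = 217834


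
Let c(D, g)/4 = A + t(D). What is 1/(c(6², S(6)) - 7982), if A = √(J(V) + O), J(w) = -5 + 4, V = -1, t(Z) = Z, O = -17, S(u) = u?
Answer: -3919/30717266 - 3*I*√2/15358633 ≈ -0.00012758 - 2.7624e-7*I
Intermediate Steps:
J(w) = -1
A = 3*I*√2 (A = √(-1 - 17) = √(-18) = 3*I*√2 ≈ 4.2426*I)
c(D, g) = 4*D + 12*I*√2 (c(D, g) = 4*(3*I*√2 + D) = 4*(D + 3*I*√2) = 4*D + 12*I*√2)
1/(c(6², S(6)) - 7982) = 1/((4*6² + 12*I*√2) - 7982) = 1/((4*36 + 12*I*√2) - 7982) = 1/((144 + 12*I*√2) - 7982) = 1/(-7838 + 12*I*√2)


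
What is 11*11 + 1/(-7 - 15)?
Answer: 2661/22 ≈ 120.95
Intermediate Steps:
11*11 + 1/(-7 - 15) = 121 + 1/(-22) = 121 - 1/22 = 2661/22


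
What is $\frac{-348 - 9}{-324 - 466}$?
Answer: $\frac{357}{790} \approx 0.4519$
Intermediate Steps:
$\frac{-348 - 9}{-324 - 466} = - \frac{357}{-790} = \left(-357\right) \left(- \frac{1}{790}\right) = \frac{357}{790}$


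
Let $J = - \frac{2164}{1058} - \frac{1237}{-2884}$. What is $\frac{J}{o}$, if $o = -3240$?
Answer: $\frac{493223}{988612128} \approx 0.0004989$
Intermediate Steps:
$J = - \frac{2466115}{1525636}$ ($J = \left(-2164\right) \frac{1}{1058} - - \frac{1237}{2884} = - \frac{1082}{529} + \frac{1237}{2884} = - \frac{2466115}{1525636} \approx -1.6165$)
$\frac{J}{o} = - \frac{2466115}{1525636 \left(-3240\right)} = \left(- \frac{2466115}{1525636}\right) \left(- \frac{1}{3240}\right) = \frac{493223}{988612128}$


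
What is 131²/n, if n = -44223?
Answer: -17161/44223 ≈ -0.38806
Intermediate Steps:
131²/n = 131²/(-44223) = 17161*(-1/44223) = -17161/44223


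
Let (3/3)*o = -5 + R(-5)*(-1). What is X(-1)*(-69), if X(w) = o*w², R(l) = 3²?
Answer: 966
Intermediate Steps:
R(l) = 9
o = -14 (o = -5 + 9*(-1) = -5 - 9 = -14)
X(w) = -14*w²
X(-1)*(-69) = -14*(-1)²*(-69) = -14*1*(-69) = -14*(-69) = 966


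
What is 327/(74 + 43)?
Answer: 109/39 ≈ 2.7949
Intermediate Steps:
327/(74 + 43) = 327/117 = 327*(1/117) = 109/39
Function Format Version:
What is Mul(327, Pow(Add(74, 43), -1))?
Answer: Rational(109, 39) ≈ 2.7949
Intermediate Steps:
Mul(327, Pow(Add(74, 43), -1)) = Mul(327, Pow(117, -1)) = Mul(327, Rational(1, 117)) = Rational(109, 39)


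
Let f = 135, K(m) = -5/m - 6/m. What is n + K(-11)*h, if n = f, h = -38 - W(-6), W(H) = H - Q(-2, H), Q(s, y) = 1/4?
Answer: 413/4 ≈ 103.25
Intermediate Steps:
Q(s, y) = ¼
W(H) = -¼ + H (W(H) = H - 1*¼ = H - ¼ = -¼ + H)
K(m) = -11/m
h = -127/4 (h = -38 - (-¼ - 6) = -38 - 1*(-25/4) = -38 + 25/4 = -127/4 ≈ -31.750)
n = 135
n + K(-11)*h = 135 - 11/(-11)*(-127/4) = 135 - 11*(-1/11)*(-127/4) = 135 + 1*(-127/4) = 135 - 127/4 = 413/4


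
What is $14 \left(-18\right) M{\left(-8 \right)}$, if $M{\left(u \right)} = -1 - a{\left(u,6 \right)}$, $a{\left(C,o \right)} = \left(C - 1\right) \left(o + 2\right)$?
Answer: $-17892$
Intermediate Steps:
$a{\left(C,o \right)} = \left(-1 + C\right) \left(2 + o\right)$
$M{\left(u \right)} = 7 - 8 u$ ($M{\left(u \right)} = -1 - \left(-2 - 6 + 2 u + u 6\right) = -1 - \left(-2 - 6 + 2 u + 6 u\right) = -1 - \left(-8 + 8 u\right) = 7 - 8 u$)
$14 \left(-18\right) M{\left(-8 \right)} = 14 \left(-18\right) \left(7 - -64\right) = - 252 \left(7 + 64\right) = \left(-252\right) 71 = -17892$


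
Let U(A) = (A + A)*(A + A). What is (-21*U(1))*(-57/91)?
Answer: 684/13 ≈ 52.615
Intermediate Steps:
U(A) = 4*A² (U(A) = (2*A)*(2*A) = 4*A²)
(-21*U(1))*(-57/91) = (-84*1²)*(-57/91) = (-84)*(-57*1/91) = -21*4*(-57/91) = -84*(-57/91) = 684/13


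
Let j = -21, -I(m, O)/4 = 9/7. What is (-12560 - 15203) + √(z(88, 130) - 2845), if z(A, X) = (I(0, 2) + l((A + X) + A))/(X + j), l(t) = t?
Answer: -27763 + I*√1654663927/763 ≈ -27763.0 + 53.313*I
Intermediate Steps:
I(m, O) = -36/7
z(A, X) = (-36/7 + X + 2*A)/(-21 + X) (z(A, X) = (-36/7 + ((A + X) + A))/(X - 21) = (-36/7 + (X + 2*A))/(-21 + X) = (-36/7 + X + 2*A)/(-21 + X))
(-12560 - 15203) + √(z(88, 130) - 2845) = (-12560 - 15203) + √((-36/7 + 130 + 2*88)/(-21 + 130) - 2845) = -27763 + √((-36/7 + 130 + 176)/109 - 2845) = -27763 + √((1/109)*(2106/7) - 2845) = -27763 + √(2106/763 - 2845) = -27763 + √(-2168629/763) = -27763 + I*√1654663927/763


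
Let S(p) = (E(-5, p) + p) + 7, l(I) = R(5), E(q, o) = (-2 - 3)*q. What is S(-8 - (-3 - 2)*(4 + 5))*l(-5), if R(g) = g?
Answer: 345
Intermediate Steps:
E(q, o) = -5*q
l(I) = 5
S(p) = 32 + p (S(p) = (-5*(-5) + p) + 7 = (25 + p) + 7 = 32 + p)
S(-8 - (-3 - 2)*(4 + 5))*l(-5) = (32 + (-8 - (-3 - 2)*(4 + 5)))*5 = (32 + (-8 - (-5)*9))*5 = (32 + (-8 - 1*(-45)))*5 = (32 + (-8 + 45))*5 = (32 + 37)*5 = 69*5 = 345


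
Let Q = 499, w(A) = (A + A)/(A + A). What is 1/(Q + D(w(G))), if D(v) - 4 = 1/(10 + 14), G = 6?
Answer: 24/12073 ≈ 0.0019879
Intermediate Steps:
w(A) = 1 (w(A) = (2*A)/((2*A)) = (2*A)*(1/(2*A)) = 1)
D(v) = 97/24 (D(v) = 4 + 1/(10 + 14) = 4 + 1/24 = 97/24)
1/(Q + D(w(G))) = 1/(499 + 97/24) = 1/(12073/24) = 24/12073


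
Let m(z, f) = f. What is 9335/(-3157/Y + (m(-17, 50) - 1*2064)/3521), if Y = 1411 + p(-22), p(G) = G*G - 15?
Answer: -61792845800/14902117 ≈ -4146.6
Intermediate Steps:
p(G) = -15 + G² (p(G) = G² - 15 = -15 + G²)
Y = 1880 (Y = 1411 + (-15 + (-22)²) = 1411 + (-15 + 484) = 1411 + 469 = 1880)
9335/(-3157/Y + (m(-17, 50) - 1*2064)/3521) = 9335/(-3157/1880 + (50 - 1*2064)/3521) = 9335/(-3157*1/1880 + (50 - 2064)*(1/3521)) = 9335/(-3157/1880 - 2014*1/3521) = 9335/(-3157/1880 - 2014/3521) = 9335/(-14902117/6619480) = 9335*(-6619480/14902117) = -61792845800/14902117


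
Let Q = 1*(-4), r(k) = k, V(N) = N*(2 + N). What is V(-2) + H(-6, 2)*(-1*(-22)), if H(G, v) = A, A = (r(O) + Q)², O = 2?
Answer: 88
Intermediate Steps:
Q = -4
A = 4 (A = (2 - 4)² = (-2)² = 4)
H(G, v) = 4
V(-2) + H(-6, 2)*(-1*(-22)) = -2*(2 - 2) + 4*(-1*(-22)) = -2*0 + 4*22 = 0 + 88 = 88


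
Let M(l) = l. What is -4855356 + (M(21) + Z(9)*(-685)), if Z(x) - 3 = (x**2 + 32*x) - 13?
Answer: -5101250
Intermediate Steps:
Z(x) = -10 + x**2 + 32*x (Z(x) = 3 + ((x**2 + 32*x) - 13) = 3 + (-13 + x**2 + 32*x) = -10 + x**2 + 32*x)
-4855356 + (M(21) + Z(9)*(-685)) = -4855356 + (21 + (-10 + 9**2 + 32*9)*(-685)) = -4855356 + (21 + (-10 + 81 + 288)*(-685)) = -4855356 + (21 + 359*(-685)) = -4855356 + (21 - 245915) = -4855356 - 245894 = -5101250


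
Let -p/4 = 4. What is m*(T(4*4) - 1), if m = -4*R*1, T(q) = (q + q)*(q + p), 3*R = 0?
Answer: 0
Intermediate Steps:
p = -16 (p = -4*4 = -16)
R = 0 (R = (⅓)*0 = 0)
T(q) = 2*q*(-16 + q) (T(q) = (q + q)*(q - 16) = (2*q)*(-16 + q) = 2*q*(-16 + q))
m = 0 (m = -4*0*1 = 0*1 = 0)
m*(T(4*4) - 1) = 0*(2*(4*4)*(-16 + 4*4) - 1) = 0*(2*16*(-16 + 16) - 1) = 0*(2*16*0 - 1) = 0*(0 - 1) = 0*(-1) = 0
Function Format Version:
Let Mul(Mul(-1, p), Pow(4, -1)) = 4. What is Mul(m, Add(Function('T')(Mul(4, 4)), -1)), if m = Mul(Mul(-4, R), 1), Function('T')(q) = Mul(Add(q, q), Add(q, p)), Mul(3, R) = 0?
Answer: 0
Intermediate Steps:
p = -16 (p = Mul(-4, 4) = -16)
R = 0 (R = Mul(Rational(1, 3), 0) = 0)
Function('T')(q) = Mul(2, q, Add(-16, q)) (Function('T')(q) = Mul(Add(q, q), Add(q, -16)) = Mul(Mul(2, q), Add(-16, q)) = Mul(2, q, Add(-16, q)))
m = 0 (m = Mul(Mul(-4, 0), 1) = Mul(0, 1) = 0)
Mul(m, Add(Function('T')(Mul(4, 4)), -1)) = Mul(0, Add(Mul(2, Mul(4, 4), Add(-16, Mul(4, 4))), -1)) = Mul(0, Add(Mul(2, 16, Add(-16, 16)), -1)) = Mul(0, Add(Mul(2, 16, 0), -1)) = Mul(0, Add(0, -1)) = Mul(0, -1) = 0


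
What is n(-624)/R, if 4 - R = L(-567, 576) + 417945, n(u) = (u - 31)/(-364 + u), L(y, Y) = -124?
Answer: -655/412803196 ≈ -1.5867e-6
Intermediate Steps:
n(u) = (-31 + u)/(-364 + u)
R = -417817 (R = 4 - (-124 + 417945) = 4 - 1*417821 = 4 - 417821 = -417817)
n(-624)/R = ((-31 - 624)/(-364 - 624))/(-417817) = (-655/(-988))*(-1/417817) = -1/988*(-655)*(-1/417817) = (655/988)*(-1/417817) = -655/412803196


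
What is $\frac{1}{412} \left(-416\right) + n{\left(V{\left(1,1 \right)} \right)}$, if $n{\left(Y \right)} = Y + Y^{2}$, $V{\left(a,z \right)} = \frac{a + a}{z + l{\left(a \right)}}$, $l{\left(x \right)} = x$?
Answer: $\frac{102}{103} \approx 0.99029$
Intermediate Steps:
$V{\left(a,z \right)} = \frac{2 a}{a + z}$ ($V{\left(a,z \right)} = \frac{a + a}{z + a} = \frac{2 a}{a + z}$)
$\frac{1}{412} \left(-416\right) + n{\left(V{\left(1,1 \right)} \right)} = \frac{1}{412} \left(-416\right) + 2 \cdot 1 \frac{1}{1 + 1} \left(1 + 2 \cdot 1 \frac{1}{1 + 1}\right) = \frac{1}{412} \left(-416\right) + 2 \cdot 1 \cdot \frac{1}{2} \left(1 + 2 \cdot 1 \cdot \frac{1}{2}\right) = - \frac{104}{103} + 2 \cdot 1 \cdot \frac{1}{2} \left(1 + 2 \cdot 1 \cdot \frac{1}{2}\right) = - \frac{104}{103} + 1 \left(1 + 1\right) = - \frac{104}{103} + 1 \cdot 2 = - \frac{104}{103} + 2 = \frac{102}{103}$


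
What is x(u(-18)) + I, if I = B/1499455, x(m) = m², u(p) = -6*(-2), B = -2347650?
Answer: 42714774/299891 ≈ 142.43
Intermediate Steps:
u(p) = 12
I = -469530/299891 (I = -2347650/1499455 = -2347650*1/1499455 = -469530/299891 ≈ -1.5657)
x(u(-18)) + I = 12² - 469530/299891 = 144 - 469530/299891 = 42714774/299891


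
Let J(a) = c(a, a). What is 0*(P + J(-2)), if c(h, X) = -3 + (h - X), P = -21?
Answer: 0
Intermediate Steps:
c(h, X) = -3 + h - X
J(a) = -3 (J(a) = -3 + a - a = -3)
0*(P + J(-2)) = 0*(-21 - 3) = 0*(-24) = 0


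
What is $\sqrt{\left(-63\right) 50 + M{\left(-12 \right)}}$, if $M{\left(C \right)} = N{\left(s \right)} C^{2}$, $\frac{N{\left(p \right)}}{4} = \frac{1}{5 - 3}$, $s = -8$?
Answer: $3 i \sqrt{318} \approx 53.498 i$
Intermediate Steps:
$N{\left(p \right)} = 2$ ($N{\left(p \right)} = \frac{4}{5 - 3} = \frac{4}{2} = 4 \cdot \frac{1}{2} = 2$)
$M{\left(C \right)} = 2 C^{2}$
$\sqrt{\left(-63\right) 50 + M{\left(-12 \right)}} = \sqrt{\left(-63\right) 50 + 2 \left(-12\right)^{2}} = \sqrt{-3150 + 2 \cdot 144} = \sqrt{-3150 + 288} = \sqrt{-2862} = 3 i \sqrt{318}$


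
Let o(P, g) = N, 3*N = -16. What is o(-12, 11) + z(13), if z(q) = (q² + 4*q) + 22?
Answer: 713/3 ≈ 237.67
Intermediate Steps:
N = -16/3 (N = (⅓)*(-16) = -16/3 ≈ -5.3333)
o(P, g) = -16/3
z(q) = 22 + q² + 4*q
o(-12, 11) + z(13) = -16/3 + (22 + 13² + 4*13) = -16/3 + (22 + 169 + 52) = -16/3 + 243 = 713/3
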